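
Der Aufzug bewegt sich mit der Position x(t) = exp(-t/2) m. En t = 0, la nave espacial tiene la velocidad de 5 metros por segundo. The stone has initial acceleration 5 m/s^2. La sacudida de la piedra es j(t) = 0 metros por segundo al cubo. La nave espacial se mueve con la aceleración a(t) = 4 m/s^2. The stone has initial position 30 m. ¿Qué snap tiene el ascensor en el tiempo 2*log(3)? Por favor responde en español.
Partiendo de la posición x(t) = exp(-t/2), tomamos 4 derivadas. La derivada de la posición da la velocidad: v(t) = -exp(-t/2)/2. Tomando d/dt de v(t), encontramos a(t) = exp(-t/2)/4. Tomando d/dt de a(t), encontramos j(t) = -exp(-t/2)/8. La derivada de la sacudida da el snap: s(t) = exp(-t/2)/16. De la ecuación del snap s(t) = exp(-t/2)/16, sustituimos t = 2*log(3) para obtener s = 1/48.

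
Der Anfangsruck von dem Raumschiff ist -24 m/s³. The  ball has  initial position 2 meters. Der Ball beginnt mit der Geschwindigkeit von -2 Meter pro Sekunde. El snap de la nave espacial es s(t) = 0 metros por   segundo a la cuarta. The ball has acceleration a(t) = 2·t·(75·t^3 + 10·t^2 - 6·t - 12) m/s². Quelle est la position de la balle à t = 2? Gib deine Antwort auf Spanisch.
Debemos encontrar la antiderivada de nuestra ecuación de la aceleración a(t) = 2·t·(75·t^3 + 10·t^2 - 6·t - 12) 2 veces. Tomando ∫a(t)dt y aplicando v(0) = -2, encontramos v(t) = 30·t^5 + 5·t^4 - 4·t^3 - 12·t^2 - 2. La antiderivada de la velocidad es la posición. Usando x(0) = 2, obtenemos x(t) = 5·t^6 + t^5 - t^4 - 4·t^3 - 2·t + 2. De la ecuación de la posición x(t) = 5·t^6 + t^5 - t^4 - 4·t^3 - 2·t + 2, sustituimos t = 2 para obtener x = 302.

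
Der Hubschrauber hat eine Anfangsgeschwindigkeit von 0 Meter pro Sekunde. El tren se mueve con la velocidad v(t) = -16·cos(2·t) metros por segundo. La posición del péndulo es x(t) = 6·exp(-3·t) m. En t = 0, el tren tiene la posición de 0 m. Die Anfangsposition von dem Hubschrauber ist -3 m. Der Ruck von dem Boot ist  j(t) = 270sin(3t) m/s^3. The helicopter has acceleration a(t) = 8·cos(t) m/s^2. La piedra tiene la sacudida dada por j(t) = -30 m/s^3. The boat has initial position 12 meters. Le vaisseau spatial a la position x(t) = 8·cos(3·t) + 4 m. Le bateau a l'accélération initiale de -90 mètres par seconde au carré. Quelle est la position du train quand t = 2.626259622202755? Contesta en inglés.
We need to integrate our velocity equation v(t) = -16·cos(2·t) 1 time. The integral of velocity is position. Using x(0) = 0, we get x(t) = -8·sin(2·t). We have position x(t) = -8·sin(2·t). Substituting t = 2.626259622202755: x(2.626259622202755) = 6.86113360532308.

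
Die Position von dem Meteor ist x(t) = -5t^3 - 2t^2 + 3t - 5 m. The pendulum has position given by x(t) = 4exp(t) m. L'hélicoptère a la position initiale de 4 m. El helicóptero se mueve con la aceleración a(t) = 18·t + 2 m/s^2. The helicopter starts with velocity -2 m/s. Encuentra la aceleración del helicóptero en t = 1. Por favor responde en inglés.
Using a(t) = 18·t + 2 and substituting t = 1, we find a = 20.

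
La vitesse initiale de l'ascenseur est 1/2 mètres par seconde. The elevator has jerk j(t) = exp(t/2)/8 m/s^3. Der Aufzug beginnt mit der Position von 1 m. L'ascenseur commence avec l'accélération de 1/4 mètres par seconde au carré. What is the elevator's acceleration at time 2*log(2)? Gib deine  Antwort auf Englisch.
Starting from jerk j(t) = exp(t/2)/8, we take 1 integral. Finding the integral of j(t) and using a(0) = 1/4: a(t) = exp(t/2)/4. From the given acceleration equation a(t) = exp(t/2)/4, we substitute t = 2*log(2) to get a = 1/2.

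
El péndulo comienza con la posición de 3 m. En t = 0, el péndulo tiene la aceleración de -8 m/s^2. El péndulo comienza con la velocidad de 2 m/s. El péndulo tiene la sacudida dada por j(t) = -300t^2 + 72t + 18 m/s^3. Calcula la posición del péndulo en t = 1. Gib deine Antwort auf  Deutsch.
Um dies zu lösen, müssen wir 3 Stammfunktionen unserer Gleichung für den Ruck j(t) = -300·t^2 + 72·t + 18 finden. Das Integral von dem Ruck, mit a(0) = -8, ergibt die Beschleunigung: a(t) = -100·t^3 + 36·t^2 + 18·t - 8. Das Integral von der Beschleunigung, mit v(0) = 2, ergibt die Geschwindigkeit: v(t) = -25·t^4 + 12·t^3 + 9·t^2 - 8·t + 2. Durch Integration von der Geschwindigkeit und Verwendung der Anfangsbedingung x(0) = 3, erhalten wir x(t) = -5·t^5 + 3·t^4 + 3·t^3 - 4·t^2 + 2·t + 3. Aus der Gleichung für die Position x(t) = -5·t^5 + 3·t^4 + 3·t^3 - 4·t^2 + 2·t + 3, setzen wir t = 1 ein und erhalten x = 2.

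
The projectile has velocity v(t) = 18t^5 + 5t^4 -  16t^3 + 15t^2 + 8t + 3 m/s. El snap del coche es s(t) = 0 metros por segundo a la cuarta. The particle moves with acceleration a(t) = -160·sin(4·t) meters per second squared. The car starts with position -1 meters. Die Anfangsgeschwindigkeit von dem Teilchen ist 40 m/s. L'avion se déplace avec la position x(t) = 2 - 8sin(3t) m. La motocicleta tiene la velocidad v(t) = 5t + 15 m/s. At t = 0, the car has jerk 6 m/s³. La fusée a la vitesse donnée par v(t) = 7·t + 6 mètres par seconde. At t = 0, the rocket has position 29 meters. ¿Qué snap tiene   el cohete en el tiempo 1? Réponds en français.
Nous devons dériver notre équation de la vitesse v(t) = 7·t + 6 3 fois. En dérivant la vitesse, nous obtenons l'accélération: a(t) = 7. En prenant d/dt de a(t), nous trouvons j(t) = 0. En prenant d/dt de j(t), nous trouvons s(t) = 0. De l'équation du snap s(t) = 0, nous substituons t = 1 pour obtenir s = 0.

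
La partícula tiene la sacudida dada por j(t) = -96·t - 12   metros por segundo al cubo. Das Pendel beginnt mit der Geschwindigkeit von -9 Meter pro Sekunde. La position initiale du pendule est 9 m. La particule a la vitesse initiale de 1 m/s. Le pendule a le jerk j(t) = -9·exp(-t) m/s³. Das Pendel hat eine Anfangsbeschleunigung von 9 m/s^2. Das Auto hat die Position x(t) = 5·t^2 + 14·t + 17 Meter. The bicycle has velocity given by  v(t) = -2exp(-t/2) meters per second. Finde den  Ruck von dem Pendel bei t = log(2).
Mit j(t) = -9·exp(-t) und Einsetzen von t = log(2), finden wir j = -9/2.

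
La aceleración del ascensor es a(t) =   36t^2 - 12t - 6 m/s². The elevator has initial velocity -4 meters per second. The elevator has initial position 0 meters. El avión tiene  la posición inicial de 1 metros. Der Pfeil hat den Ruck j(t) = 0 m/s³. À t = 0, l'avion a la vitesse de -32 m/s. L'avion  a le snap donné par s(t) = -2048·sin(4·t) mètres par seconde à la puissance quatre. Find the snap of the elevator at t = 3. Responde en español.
Para resolver esto, necesitamos tomar 2 derivadas de nuestra ecuación de la aceleración a(t) = 36·t^2 - 12·t - 6. La derivada de la aceleración da la sacudida: j(t) = 72·t - 12. Derivando la sacudida, obtenemos el snap: s(t) = 72. Usando s(t) = 72 y sustituyendo t = 3, encontramos s = 72.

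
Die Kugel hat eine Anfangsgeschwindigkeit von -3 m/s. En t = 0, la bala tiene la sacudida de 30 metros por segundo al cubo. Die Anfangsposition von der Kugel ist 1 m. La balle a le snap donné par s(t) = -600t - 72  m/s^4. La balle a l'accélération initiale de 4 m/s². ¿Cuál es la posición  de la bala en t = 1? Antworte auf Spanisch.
Partiendo del snap s(t) = -600·t - 72, tomamos 4 antiderivadas. Integrando el snap y usando la condición inicial j(0) = 30, obtenemos j(t) = -300·t^2 - 72·t + 30. La antiderivada de la sacudida, con a(0) = 4, da la aceleración: a(t) = -100·t^3 - 36·t^2 + 30·t + 4. La integral de la aceleración es la velocidad. Usando v(0) = -3, obtenemos v(t) = -25·t^4 - 12·t^3 + 15·t^2 + 4·t - 3. Integrando la velocidad y usando la condición inicial x(0) = 1, obtenemos x(t) = -5·t^5 - 3·t^4 + 5·t^3 + 2·t^2 - 3·t + 1. Tenemos la posición x(t) = -5·t^5 - 3·t^4 + 5·t^3 + 2·t^2 - 3·t + 1. Sustituyendo t = 1: x(1) = -3.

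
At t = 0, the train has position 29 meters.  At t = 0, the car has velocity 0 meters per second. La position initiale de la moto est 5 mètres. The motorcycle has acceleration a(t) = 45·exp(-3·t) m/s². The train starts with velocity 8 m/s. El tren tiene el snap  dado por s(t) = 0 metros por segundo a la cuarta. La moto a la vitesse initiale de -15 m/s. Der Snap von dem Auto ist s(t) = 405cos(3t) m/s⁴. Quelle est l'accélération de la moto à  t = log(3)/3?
De l'équation de l'accélération a(t) = 45·exp(-3·t), nous substituons t = log(3)/3 pour obtenir a = 15.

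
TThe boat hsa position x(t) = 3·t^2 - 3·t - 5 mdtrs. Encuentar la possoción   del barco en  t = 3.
Usando x(t) = 3·t^2 - 3·t - 5 y sustituyendo t = 3, encontramos x = 13.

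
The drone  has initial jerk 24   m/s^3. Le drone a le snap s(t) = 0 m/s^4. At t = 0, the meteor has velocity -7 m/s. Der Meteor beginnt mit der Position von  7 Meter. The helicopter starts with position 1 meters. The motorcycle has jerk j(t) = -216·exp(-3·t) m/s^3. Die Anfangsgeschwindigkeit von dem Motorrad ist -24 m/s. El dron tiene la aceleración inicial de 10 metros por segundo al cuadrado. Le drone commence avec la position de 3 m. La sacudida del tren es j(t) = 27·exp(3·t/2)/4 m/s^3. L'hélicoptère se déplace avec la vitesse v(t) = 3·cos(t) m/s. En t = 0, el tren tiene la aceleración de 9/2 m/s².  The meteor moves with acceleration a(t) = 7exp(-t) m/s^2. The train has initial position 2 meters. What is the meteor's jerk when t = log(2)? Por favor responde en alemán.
Ausgehend von der Beschleunigung a(t) = 7·exp(-t), nehmen wir 1 Ableitung. Die Ableitung von der Beschleunigung ergibt den Ruck: j(t) = -7·exp(-t). Aus der Gleichung für den Ruck j(t) = -7·exp(-t), setzen wir t = log(2) ein und erhalten j = -7/2.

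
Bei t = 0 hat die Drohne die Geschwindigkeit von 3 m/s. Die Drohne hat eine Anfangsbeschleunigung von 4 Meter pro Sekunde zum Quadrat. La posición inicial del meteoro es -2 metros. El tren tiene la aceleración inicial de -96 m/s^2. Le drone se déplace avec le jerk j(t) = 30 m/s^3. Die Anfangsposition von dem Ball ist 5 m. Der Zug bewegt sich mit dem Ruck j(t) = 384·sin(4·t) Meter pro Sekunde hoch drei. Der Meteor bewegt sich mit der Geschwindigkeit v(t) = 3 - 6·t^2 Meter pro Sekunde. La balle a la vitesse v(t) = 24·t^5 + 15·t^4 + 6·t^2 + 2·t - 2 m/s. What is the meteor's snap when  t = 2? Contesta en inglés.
Starting from velocity v(t) = 3 - 6·t^2, we take 3 derivatives. Taking d/dt of v(t), we find a(t) = -12·t. The derivative of acceleration gives jerk: j(t) = -12. Differentiating jerk, we get snap: s(t) = 0. From the given snap equation s(t) = 0, we substitute t = 2 to get s = 0.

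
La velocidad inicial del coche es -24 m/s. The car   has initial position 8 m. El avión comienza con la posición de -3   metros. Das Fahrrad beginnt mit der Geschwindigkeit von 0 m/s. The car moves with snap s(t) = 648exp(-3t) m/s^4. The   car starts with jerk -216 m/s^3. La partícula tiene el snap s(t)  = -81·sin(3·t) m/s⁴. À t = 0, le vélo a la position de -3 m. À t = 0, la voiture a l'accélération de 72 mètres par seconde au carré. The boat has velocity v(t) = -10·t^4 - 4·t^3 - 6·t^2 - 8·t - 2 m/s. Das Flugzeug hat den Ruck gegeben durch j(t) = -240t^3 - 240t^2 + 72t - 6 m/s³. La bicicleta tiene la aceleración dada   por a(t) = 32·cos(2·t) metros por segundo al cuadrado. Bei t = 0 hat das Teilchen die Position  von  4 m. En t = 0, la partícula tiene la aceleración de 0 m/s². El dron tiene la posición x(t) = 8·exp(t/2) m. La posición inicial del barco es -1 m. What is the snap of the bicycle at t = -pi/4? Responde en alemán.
Ausgehend von der Beschleunigung a(t) = 32·cos(2·t), nehmen wir 2 Ableitungen. Die Ableitung von der Beschleunigung ergibt den Ruck: j(t) = -64·sin(2·t). Mit d/dt von j(t) finden wir s(t) = -128·cos(2·t). Aus der Gleichung für den Snap s(t) = -128·cos(2·t), setzen wir t = -pi/4 ein und erhalten s = 0.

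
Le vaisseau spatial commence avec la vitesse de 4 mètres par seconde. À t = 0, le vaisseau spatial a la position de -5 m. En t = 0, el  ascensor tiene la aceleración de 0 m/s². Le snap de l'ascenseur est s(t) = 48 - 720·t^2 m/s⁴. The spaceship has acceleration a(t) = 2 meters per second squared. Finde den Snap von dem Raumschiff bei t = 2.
Ausgehend von der Beschleunigung a(t) = 2, nehmen wir 2 Ableitungen. Mit d/dt von a(t) finden wir j(t) = 0. Die Ableitung von dem Ruck ergibt den Snap: s(t) = 0. Mit s(t) = 0 und Einsetzen von t = 2, finden wir s = 0.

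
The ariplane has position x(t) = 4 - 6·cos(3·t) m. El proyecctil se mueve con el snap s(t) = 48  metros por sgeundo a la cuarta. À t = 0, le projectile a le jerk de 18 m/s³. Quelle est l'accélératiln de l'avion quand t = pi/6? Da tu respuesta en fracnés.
Pour résoudre ceci, nous devons prendre 2 dérivées de notre équation de la position x(t) = 4 - 6·cos(3·t). En dérivant la position, nous obtenons la vitesse: v(t) = 18·sin(3·t). En prenant d/dt de v(t), nous trouvons a(t) = 54·cos(3·t). En utilisant a(t) = 54·cos(3·t) et en substituant t = pi/6, nous trouvons a = 0.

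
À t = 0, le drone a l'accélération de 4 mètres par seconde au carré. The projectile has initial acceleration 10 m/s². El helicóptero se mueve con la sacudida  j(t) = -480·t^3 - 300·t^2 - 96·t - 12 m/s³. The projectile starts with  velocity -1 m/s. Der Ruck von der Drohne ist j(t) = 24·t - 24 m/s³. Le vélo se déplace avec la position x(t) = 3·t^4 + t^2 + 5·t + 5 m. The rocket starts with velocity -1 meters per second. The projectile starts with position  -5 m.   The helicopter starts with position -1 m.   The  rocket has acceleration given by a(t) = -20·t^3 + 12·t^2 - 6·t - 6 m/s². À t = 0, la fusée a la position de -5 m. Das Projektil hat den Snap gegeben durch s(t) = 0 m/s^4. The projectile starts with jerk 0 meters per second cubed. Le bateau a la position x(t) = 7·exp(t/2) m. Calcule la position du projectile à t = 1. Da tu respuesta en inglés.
We must find the integral of our snap equation s(t) = 0 4 times. The integral of snap is jerk. Using j(0) = 0, we get j(t) = 0. Taking ∫j(t)dt and applying a(0) = 10, we find a(t) = 10. Finding the integral of a(t) and using v(0) = -1: v(t) = 10·t - 1. Taking ∫v(t)dt and applying x(0) = -5, we find x(t) = 5·t^2 - t - 5. Using x(t) = 5·t^2 - t - 5 and substituting t = 1, we find x = -1.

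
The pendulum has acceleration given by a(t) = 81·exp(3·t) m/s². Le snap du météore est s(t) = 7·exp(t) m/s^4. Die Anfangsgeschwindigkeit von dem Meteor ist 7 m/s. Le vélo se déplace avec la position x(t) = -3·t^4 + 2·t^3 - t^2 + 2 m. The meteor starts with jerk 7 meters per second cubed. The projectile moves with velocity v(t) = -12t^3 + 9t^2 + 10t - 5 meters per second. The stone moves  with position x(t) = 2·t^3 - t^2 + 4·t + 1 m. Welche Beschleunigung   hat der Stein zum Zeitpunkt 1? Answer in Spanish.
Para resolver esto, necesitamos tomar 2 derivadas de nuestra ecuación de la posición x(t) = 2·t^3 - t^2 + 4·t + 1. Tomando d/dt de x(t), encontramos v(t) = 6·t^2 - 2·t + 4. Derivando la velocidad, obtenemos la aceleración: a(t) = 12·t - 2. Usando a(t) = 12·t - 2 y sustituyendo t = 1, encontramos a = 10.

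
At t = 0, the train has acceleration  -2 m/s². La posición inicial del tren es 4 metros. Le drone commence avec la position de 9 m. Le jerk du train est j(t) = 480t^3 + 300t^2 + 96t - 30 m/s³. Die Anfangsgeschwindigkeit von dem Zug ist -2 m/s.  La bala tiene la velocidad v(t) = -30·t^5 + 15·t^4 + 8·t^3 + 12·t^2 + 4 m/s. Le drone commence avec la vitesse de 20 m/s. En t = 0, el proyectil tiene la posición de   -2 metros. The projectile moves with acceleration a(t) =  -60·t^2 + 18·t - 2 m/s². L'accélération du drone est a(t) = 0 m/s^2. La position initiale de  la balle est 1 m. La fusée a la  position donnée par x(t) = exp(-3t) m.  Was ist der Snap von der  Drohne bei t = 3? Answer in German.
Ausgehend von der Beschleunigung a(t) = 0, nehmen wir 2 Ableitungen. Durch Ableiten von der Beschleunigung erhalten wir den Ruck: j(t) = 0. Die Ableitung von dem Ruck ergibt den Snap: s(t) = 0. Aus der Gleichung für den Snap s(t) = 0, setzen wir t = 3 ein und erhalten s = 0.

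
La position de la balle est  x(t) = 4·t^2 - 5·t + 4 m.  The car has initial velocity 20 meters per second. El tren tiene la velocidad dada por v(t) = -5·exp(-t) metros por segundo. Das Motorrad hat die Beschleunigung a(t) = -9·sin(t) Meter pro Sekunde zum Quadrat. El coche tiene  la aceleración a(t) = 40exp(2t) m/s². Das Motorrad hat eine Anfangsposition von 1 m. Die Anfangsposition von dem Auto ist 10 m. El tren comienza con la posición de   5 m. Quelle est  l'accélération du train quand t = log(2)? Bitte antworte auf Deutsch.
Um dies zu lösen, müssen wir 1 Ableitung unserer Gleichung für die Geschwindigkeit v(t) = -5·exp(-t) nehmen. Die Ableitung von der Geschwindigkeit ergibt die Beschleunigung: a(t) = 5·exp(-t). Mit a(t) = 5·exp(-t) und Einsetzen von t = log(2), finden wir a = 5/2.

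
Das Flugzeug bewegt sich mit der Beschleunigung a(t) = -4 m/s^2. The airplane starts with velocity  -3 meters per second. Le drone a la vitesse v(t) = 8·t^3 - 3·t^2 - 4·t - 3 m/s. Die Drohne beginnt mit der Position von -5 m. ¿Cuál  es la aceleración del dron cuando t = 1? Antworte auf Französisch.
Pour résoudre ceci, nous devons prendre 1 dérivée de notre équation de la vitesse v(t) = 8·t^3 - 3·t^2 - 4·t - 3. La dérivée de la vitesse donne l'accélération: a(t) = 24·t^2 - 6·t - 4. Nous avons l'accélération a(t) = 24·t^2 - 6·t - 4. En substituant t = 1: a(1) = 14.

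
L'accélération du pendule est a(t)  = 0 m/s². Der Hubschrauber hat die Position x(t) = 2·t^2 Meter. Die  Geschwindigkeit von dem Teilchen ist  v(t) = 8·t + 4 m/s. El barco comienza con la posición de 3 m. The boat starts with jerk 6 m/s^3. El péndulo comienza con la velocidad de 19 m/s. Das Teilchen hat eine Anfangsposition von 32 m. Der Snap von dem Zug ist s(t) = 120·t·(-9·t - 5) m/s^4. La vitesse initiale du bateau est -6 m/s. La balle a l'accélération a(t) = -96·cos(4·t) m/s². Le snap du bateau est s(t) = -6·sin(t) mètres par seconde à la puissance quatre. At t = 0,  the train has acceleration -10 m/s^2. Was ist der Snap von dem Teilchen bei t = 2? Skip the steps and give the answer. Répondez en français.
La réponse est 0.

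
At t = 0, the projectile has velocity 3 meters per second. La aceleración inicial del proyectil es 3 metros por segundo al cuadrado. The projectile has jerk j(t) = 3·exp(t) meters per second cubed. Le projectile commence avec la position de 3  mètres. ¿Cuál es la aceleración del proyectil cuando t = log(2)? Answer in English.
We must find the integral of our jerk equation j(t) = 3·exp(t) 1 time. Integrating jerk and using the initial condition a(0) = 3, we get a(t) = 3·exp(t). Using a(t) = 3·exp(t) and substituting t = log(2), we find a = 6.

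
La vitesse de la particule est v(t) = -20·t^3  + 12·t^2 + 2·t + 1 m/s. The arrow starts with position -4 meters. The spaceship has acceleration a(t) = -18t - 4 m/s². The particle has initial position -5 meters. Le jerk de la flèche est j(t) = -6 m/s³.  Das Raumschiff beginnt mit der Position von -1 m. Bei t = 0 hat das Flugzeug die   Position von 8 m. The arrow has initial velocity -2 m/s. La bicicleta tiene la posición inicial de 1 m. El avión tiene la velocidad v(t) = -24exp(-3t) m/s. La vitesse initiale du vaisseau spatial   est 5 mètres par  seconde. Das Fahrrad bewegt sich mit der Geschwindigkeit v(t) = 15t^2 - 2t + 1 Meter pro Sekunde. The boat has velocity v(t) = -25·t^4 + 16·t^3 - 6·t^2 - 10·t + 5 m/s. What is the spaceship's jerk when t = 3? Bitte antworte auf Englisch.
To solve this, we need to take 1 derivative of our acceleration equation a(t) = -18·t - 4. The derivative of acceleration gives jerk: j(t) = -18. From the given jerk equation j(t) = -18, we substitute t = 3 to get j = -18.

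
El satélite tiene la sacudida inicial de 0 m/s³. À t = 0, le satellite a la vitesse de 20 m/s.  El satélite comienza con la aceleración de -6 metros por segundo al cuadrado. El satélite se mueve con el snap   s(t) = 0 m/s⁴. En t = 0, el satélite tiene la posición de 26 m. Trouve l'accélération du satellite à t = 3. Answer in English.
To solve this, we need to take 2 integrals of our snap equation s(t) = 0. Integrating snap and using the initial condition j(0) = 0, we get j(t) = 0. Finding the antiderivative of j(t) and using a(0) = -6: a(t) = -6. Using a(t) = -6 and substituting t = 3, we find a = -6.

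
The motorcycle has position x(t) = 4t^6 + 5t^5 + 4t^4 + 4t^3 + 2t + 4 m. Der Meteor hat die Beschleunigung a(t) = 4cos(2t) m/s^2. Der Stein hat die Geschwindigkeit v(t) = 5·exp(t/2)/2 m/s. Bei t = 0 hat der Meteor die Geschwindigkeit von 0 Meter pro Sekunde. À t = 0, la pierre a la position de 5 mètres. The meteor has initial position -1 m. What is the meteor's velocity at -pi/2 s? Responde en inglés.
To find the answer, we compute 1 integral of a(t) = 4·cos(2·t). The integral of acceleration is velocity. Using v(0) = 0, we get v(t) = 2·sin(2·t). We have velocity v(t) = 2·sin(2·t). Substituting t = -pi/2: v(-pi/2) = 0.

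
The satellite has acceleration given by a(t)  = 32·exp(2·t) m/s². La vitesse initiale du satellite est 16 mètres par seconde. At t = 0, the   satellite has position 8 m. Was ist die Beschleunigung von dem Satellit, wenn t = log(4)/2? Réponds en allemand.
Mit a(t) = 32·exp(2·t) und Einsetzen von t = log(4)/2, finden wir a = 128.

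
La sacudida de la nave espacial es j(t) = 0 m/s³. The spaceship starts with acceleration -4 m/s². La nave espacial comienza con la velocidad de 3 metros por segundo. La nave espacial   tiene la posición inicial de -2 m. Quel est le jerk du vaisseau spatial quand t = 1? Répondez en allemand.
Wir haben den Ruck j(t) = 0. Durch Einsetzen von t = 1: j(1) = 0.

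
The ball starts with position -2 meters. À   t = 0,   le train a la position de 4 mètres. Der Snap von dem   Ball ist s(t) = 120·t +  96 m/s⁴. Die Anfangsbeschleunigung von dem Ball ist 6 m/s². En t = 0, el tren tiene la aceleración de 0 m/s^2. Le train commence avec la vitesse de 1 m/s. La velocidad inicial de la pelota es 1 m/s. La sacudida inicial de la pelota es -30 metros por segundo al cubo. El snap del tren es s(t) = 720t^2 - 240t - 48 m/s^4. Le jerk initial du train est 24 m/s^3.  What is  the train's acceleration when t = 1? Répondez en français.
Pour résoudre ceci, nous devons prendre 2 primitives de notre équation du snap s(t) = 720·t^2 - 240·t - 48. L'intégrale du snap, avec j(0) = 24, donne le jerk: j(t) = 240·t^3 - 120·t^2 - 48·t + 24. En intégrant le jerk et en utilisant la condition initiale a(0) = 0, nous obtenons a(t) = 4·t·(15·t^3 - 10·t^2 - 6·t + 6). Nous avons l'accélération a(t) = 4·t·(15·t^3 - 10·t^2 - 6·t + 6). En substituant t = 1: a(1) = 20.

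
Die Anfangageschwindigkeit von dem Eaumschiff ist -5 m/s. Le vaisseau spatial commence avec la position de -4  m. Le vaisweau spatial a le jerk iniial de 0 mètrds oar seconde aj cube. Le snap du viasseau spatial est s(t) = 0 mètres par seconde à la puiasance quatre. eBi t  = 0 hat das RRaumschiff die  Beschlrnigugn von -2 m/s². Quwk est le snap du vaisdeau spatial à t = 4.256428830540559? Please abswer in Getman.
Wir haben den Snap s(t) = 0. Durch Einsetzen von t = 4.256428830540559: s(4.256428830540559) = 0.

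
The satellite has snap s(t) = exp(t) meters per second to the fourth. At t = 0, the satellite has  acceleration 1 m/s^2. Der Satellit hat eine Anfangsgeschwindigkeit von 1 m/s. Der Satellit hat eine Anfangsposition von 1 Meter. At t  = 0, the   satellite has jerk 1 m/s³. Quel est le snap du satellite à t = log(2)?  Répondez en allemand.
Wir haben den Snap s(t) = exp(t). Durch Einsetzen von t = log(2): s(log(2)) = 2.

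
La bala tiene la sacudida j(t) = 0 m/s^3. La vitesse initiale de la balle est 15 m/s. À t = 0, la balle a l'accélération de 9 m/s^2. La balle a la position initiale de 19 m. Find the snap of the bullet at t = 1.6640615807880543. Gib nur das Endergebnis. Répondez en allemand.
Bei t = 1.6640615807880543, s = 0.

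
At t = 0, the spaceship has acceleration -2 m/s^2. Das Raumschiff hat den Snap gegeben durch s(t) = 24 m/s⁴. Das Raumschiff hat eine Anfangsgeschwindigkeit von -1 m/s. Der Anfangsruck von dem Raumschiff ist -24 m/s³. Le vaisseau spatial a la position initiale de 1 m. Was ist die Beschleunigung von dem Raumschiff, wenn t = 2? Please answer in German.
Wir müssen die Stammfunktion unserer Gleichung für den Snap s(t) = 24 2-mal finden. Die Stammfunktion von dem Snap ist der Ruck. Mit j(0) = -24 erhalten wir j(t) = 24·t - 24. Das Integral von dem Ruck, mit a(0) = -2, ergibt die Beschleunigung: a(t) = 12·t^2 - 24·t - 2. Aus der Gleichung für die Beschleunigung a(t) = 12·t^2 - 24·t - 2, setzen wir t = 2 ein und erhalten a = -2.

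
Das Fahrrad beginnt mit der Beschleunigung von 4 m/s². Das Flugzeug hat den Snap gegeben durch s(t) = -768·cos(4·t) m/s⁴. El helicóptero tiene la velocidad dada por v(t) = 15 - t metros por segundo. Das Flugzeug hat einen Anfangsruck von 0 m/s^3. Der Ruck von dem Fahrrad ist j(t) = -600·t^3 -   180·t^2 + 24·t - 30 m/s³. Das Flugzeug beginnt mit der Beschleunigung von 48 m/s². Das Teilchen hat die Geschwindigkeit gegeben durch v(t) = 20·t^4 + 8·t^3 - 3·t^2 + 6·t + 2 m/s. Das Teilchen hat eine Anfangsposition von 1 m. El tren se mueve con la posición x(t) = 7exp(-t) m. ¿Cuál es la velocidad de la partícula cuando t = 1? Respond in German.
Aus der Gleichung für die Geschwindigkeit v(t) = 20·t^4 + 8·t^3 - 3·t^2 + 6·t + 2, setzen wir t = 1 ein und erhalten v = 33.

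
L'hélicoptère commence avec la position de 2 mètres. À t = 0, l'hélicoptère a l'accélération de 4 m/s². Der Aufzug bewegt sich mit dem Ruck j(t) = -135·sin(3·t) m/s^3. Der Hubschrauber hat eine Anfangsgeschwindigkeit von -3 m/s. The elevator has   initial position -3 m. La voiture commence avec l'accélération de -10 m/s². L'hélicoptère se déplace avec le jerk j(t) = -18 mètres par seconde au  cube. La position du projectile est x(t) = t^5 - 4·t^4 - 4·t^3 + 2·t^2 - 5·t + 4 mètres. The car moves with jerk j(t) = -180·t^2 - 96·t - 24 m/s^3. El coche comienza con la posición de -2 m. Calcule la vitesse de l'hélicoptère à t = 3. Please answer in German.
Wir müssen die Stammfunktion unserer Gleichung für den Ruck j(t) = -18 2-mal finden. Durch Integration von dem Ruck und Verwendung der Anfangsbedingung a(0) = 4, erhalten wir a(t) = 4 - 18·t. Die Stammfunktion von der Beschleunigung ist die Geschwindigkeit. Mit v(0) = -3 erhalten wir v(t) = -9·t^2 + 4·t - 3. Aus der Gleichung für die Geschwindigkeit v(t) = -9·t^2 + 4·t - 3, setzen wir t = 3 ein und erhalten v = -72.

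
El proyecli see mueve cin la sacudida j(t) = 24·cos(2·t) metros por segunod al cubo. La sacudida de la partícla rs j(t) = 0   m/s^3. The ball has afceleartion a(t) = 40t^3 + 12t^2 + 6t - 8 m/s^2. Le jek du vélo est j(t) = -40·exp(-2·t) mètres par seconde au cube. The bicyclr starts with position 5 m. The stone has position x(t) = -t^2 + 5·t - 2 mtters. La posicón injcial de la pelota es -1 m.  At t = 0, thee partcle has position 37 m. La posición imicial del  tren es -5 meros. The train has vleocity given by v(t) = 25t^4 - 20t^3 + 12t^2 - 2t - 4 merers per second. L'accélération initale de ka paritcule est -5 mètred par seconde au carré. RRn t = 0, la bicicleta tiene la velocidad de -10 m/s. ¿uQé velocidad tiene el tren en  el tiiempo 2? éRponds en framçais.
Nous avons la vitesse v(t) = 25·t^4 - 20·t^3 + 12·t^2 - 2·t - 4. En substituant t = 2: v(2) = 280.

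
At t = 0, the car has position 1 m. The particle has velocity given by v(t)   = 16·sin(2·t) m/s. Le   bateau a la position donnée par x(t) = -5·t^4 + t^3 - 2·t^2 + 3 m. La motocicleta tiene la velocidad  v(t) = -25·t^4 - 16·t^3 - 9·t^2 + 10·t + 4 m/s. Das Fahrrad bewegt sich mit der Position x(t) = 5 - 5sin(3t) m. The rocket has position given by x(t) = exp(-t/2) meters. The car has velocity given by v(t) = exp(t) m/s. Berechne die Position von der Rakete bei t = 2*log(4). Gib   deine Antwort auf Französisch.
En utilisant x(t) = exp(-t/2) et en substituant t = 2*log(4), nous trouvons x = 1/4.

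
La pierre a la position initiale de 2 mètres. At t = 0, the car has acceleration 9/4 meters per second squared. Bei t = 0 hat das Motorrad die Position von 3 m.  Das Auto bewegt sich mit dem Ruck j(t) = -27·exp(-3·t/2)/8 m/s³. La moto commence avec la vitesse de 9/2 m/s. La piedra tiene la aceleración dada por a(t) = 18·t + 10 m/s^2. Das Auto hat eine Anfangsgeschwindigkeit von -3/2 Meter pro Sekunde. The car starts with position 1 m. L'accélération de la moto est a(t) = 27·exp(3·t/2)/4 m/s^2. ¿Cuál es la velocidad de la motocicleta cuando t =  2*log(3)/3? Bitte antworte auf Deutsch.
Wir müssen das Integral unserer Gleichung für die Beschleunigung a(t) = 27·exp(3·t/2)/4 1-mal finden. Das Integral von der Beschleunigung, mit v(0) = 9/2, ergibt die Geschwindigkeit: v(t) = 9·exp(3·t/2)/2. Mit v(t) = 9·exp(3·t/2)/2 und Einsetzen von t = 2*log(3)/3, finden wir v = 27/2.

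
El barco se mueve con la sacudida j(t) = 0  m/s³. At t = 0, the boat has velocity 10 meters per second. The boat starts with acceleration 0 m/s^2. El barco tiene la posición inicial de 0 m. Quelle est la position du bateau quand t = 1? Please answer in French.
Nous devons intégrer notre équation du jerk j(t) = 0 3 fois. L'intégrale du jerk, avec a(0) = 0, donne l'accélération: a(t) = 0. L'intégrale de l'accélération, avec v(0) = 10, donne la vitesse: v(t) = 10. En intégrant la vitesse et en utilisant la condition initiale x(0) = 0, nous obtenons x(t) = 10·t. Nous avons la position x(t) = 10·t. En substituant t = 1: x(1) = 10.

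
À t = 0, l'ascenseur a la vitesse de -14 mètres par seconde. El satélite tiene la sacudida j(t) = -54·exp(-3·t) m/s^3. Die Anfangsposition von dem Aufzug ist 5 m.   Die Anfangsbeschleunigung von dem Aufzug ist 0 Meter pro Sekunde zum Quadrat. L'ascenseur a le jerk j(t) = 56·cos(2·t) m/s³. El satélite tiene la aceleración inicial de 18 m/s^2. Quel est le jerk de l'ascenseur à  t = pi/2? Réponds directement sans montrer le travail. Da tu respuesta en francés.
La réponse est -56.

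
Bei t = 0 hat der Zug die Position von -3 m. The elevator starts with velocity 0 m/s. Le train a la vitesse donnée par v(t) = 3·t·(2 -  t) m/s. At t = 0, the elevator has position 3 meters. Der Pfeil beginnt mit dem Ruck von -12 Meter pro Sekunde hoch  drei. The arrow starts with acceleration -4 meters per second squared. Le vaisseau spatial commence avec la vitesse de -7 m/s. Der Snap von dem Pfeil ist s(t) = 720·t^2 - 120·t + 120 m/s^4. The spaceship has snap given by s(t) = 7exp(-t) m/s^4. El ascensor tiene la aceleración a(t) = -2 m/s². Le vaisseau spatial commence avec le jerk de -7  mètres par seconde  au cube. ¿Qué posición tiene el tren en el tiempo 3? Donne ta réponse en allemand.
Ausgehend von der Geschwindigkeit v(t) = 3·t·(2 - t), nehmen wir 1 Integral. Das Integral von der Geschwindigkeit, mit x(0) = -3, ergibt die Position: x(t) = -t^3 + 3·t^2 - 3. Wir haben die Position x(t) = -t^3 + 3·t^2 - 3. Durch Einsetzen von t = 3: x(3) = -3.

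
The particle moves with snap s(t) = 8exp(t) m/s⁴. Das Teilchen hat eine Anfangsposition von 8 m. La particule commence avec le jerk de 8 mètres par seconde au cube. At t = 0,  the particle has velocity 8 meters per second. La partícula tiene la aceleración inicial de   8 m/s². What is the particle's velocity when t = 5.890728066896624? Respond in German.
Wir müssen unsere Gleichung für den Snap s(t) = 8·exp(t) 3-mal integrieren. Mit ∫s(t)dt und Anwendung von j(0) = 8, finden wir j(t) = 8·exp(t). Mit ∫j(t)dt und Anwendung von a(0) = 8, finden wir a(t) = 8·exp(t). Mit ∫a(t)dt und Anwendung von v(0) = 8, finden wir v(t) = 8·exp(t). Wir haben die Geschwindigkeit v(t) = 8·exp(t). Durch Einsetzen von t = 5.890728066896624: v(5.890728066896624) = 2893.34805925171.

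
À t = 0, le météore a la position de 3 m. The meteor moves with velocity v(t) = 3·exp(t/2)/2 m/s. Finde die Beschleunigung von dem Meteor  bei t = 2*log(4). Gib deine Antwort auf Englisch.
Starting from velocity v(t) = 3·exp(t/2)/2, we take 1 derivative. The derivative of velocity gives acceleration: a(t) = 3·exp(t/2)/4. From the given acceleration equation a(t) = 3·exp(t/2)/4, we substitute t = 2*log(4) to get a = 3.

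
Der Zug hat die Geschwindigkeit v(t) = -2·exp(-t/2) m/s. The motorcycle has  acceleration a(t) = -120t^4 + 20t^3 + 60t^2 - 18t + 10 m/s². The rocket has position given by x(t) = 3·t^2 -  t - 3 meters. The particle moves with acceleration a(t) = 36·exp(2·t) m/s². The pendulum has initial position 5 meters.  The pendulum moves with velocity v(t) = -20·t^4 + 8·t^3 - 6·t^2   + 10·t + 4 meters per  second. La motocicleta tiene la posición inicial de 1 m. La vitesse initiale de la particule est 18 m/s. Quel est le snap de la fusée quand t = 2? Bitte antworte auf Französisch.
En partant de la position x(t) = 3·t^2 - t - 3, nous prenons 4 dérivées. La dérivée de la position donne la vitesse: v(t) = 6·t - 1. En prenant d/dt de v(t), nous trouvons a(t) = 6. La dérivée de l'accélération donne le jerk: j(t) = 0. En dérivant le jerk, nous obtenons le snap: s(t) = 0. En utilisant s(t) = 0 et en substituant t = 2, nous trouvons s = 0.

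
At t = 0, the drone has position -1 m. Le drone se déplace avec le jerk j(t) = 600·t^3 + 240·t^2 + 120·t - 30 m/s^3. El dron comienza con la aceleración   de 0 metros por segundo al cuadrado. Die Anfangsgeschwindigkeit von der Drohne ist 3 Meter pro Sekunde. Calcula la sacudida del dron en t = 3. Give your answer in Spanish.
De la ecuación de la sacudida j(t) = 600·t^3 + 240·t^2 + 120·t - 30, sustituimos t = 3 para obtener j = 18690.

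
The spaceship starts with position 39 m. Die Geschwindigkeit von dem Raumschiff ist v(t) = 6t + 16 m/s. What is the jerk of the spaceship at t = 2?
To solve this, we need to take 2 derivatives of our velocity equation v(t) = 6·t + 16. Taking d/dt of v(t), we find a(t) = 6. Differentiating acceleration, we get jerk: j(t) = 0. We have jerk j(t) = 0. Substituting t = 2: j(2) = 0.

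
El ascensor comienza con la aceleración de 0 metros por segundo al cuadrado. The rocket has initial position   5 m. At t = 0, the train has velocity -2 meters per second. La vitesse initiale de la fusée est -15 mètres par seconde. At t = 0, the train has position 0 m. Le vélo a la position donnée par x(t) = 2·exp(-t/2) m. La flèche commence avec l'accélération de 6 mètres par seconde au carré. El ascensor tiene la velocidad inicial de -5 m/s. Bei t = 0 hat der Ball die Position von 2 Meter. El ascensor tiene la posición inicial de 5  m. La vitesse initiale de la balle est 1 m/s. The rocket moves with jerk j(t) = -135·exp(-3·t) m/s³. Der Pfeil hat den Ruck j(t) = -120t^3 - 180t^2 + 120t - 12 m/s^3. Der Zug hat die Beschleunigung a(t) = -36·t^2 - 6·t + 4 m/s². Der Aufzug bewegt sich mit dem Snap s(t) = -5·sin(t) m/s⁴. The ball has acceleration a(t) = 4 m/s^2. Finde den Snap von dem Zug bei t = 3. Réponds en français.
Nous devons dériver notre équation de l'accélération a(t) = -36·t^2 - 6·t + 4 2 fois. En dérivant l'accélération, nous obtenons le jerk: j(t) = -72·t - 6. La dérivée du jerk donne le snap: s(t) = -72. Nous avons le snap s(t) = -72. En substituant t = 3: s(3) = -72.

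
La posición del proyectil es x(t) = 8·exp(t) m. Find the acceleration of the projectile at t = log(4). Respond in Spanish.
Debemos derivar nuestra ecuación de la posición x(t) = 8·exp(t) 2 veces. Tomando d/dt de x(t), encontramos v(t) = 8·exp(t). Derivando la velocidad, obtenemos la aceleración: a(t) = 8·exp(t). Usando a(t) = 8·exp(t) y sustituyendo t = log(4), encontramos a = 32.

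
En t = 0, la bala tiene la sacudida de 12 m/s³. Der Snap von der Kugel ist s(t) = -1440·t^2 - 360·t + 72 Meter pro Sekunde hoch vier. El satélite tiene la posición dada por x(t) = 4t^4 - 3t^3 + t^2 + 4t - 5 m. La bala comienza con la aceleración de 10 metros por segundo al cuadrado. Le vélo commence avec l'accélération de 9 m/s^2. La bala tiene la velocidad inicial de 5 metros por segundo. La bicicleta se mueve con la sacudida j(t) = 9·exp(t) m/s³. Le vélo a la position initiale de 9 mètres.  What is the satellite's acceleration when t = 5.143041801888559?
We must differentiate our position equation x(t) = 4·t^4 - 3·t^3 + t^2 + 4·t - 5 2 times. The derivative of position gives velocity: v(t) = 16·t^3 - 9·t^2 + 2·t + 4. Differentiating velocity, we get acceleration: a(t) = 48·t^2 - 18·t + 2. From the given acceleration equation a(t) = 48·t^2 - 18·t + 2, we substitute t = 5.143041801888559 to get a = 1179.06743841272.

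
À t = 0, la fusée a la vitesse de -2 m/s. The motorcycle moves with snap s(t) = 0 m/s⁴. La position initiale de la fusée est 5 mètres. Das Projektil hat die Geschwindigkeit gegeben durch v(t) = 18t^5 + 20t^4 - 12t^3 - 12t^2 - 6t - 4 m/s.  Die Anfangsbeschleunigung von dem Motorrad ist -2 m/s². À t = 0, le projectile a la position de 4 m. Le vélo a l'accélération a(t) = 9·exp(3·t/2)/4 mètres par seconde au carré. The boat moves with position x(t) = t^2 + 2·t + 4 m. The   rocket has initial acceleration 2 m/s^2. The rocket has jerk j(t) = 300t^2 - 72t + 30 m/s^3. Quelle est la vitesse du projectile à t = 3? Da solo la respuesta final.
La vitesse à t = 3 est v = 5540.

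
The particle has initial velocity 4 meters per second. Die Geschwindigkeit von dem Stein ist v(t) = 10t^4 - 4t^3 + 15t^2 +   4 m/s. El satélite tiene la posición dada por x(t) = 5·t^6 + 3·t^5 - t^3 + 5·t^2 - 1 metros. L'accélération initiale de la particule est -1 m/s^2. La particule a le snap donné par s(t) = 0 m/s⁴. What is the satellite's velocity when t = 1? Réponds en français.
En partant de la position x(t) = 5·t^6 + 3·t^5 - t^3 + 5·t^2 - 1, nous prenons 1 dérivée. En prenant d/dt de x(t), nous trouvons v(t) = 30·t^5 + 15·t^4 - 3·t^2 + 10·t. En utilisant v(t) = 30·t^5 + 15·t^4 - 3·t^2 + 10·t et en substituant t = 1, nous trouvons v = 52.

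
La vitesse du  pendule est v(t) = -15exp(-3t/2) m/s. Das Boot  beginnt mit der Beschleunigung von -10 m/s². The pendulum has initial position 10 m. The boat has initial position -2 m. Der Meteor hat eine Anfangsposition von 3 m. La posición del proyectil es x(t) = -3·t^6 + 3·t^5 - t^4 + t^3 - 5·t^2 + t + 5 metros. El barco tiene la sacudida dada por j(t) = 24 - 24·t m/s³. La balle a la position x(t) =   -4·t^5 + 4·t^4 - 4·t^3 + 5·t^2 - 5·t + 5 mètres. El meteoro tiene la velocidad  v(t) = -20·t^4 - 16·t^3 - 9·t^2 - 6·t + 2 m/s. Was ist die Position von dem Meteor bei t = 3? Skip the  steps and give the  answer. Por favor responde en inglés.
The answer is -1395.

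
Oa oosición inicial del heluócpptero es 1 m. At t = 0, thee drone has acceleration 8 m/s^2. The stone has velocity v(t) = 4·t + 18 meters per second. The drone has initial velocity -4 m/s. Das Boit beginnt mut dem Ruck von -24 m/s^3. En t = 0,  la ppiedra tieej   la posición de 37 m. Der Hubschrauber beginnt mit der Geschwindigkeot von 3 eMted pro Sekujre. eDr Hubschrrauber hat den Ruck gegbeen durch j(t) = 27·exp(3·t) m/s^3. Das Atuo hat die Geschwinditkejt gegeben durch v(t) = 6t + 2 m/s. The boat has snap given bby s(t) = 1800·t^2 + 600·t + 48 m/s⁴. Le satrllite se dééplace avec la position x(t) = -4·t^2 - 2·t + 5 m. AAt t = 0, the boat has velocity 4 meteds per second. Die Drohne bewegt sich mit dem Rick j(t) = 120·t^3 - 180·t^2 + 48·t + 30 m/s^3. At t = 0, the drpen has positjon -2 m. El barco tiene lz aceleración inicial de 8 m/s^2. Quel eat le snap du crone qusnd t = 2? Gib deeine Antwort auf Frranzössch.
En partant du jerk j(t) = 120·t^3 - 180·t^2 + 48·t + 30, nous prenons 1 dérivée. En prenant d/dt de j(t), nous trouvons s(t) = 360·t^2 - 360·t + 48. Nous avons le snap s(t) = 360·t^2 - 360·t + 48. En substituant t = 2: s(2) = 768.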